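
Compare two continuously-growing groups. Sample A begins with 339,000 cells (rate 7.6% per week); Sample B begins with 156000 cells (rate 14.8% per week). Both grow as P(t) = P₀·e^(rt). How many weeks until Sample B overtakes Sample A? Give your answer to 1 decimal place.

339000·e^(0.076t) = 156000·e^(0.148t)
339000/156000 = e^((0.148 − 0.076)t) → ln(2.17308) = 0.072·t
t = 0.77614 / 0.072

t ≈ 10.8 weeks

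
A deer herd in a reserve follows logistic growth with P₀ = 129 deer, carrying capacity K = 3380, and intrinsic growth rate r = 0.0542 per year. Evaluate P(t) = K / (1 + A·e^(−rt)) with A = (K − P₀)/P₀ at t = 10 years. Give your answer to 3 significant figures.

A = (3380 − 129)/129 = 25.20155
P(10) = 3380 / (1 + 25.20155·e^(−0.0542·10)) = 3380 / (1 + 25.20155·0.581584)
= 3380 / 15.65682 ≈ 215.88

≈ 216 deer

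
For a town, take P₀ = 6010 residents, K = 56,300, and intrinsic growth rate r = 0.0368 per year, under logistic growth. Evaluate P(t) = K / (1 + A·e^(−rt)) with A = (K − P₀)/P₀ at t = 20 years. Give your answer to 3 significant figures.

≈ 11,200 residents

A = (56300 − 6010)/6010 = 8.36772
P(20) = 56300 / (1 + 8.36772·e^(−0.0368·20)) = 56300 / (1 + 8.36772·0.479026)
= 56300 / 5.00836 ≈ 11241.21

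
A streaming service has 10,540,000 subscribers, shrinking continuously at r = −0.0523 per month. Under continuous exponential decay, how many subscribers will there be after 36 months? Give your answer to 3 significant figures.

≈ 1,600,000 subscribers

P(36) = 10540000 · e^(-0.0523·36) = 10540000 · e^(-1.8828)
= 10540000 · 0.15216 ≈ 1603802.77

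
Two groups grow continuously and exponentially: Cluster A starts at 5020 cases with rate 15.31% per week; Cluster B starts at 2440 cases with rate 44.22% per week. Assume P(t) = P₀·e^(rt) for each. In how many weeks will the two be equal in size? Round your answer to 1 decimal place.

5020·e^(0.1531t) = 2440·e^(0.4422t)
5020/2440 = e^((0.4422 − 0.1531)t) → ln(2.05738) = 0.2891·t
t = 0.72143 / 0.2891

t ≈ 2.5 weeks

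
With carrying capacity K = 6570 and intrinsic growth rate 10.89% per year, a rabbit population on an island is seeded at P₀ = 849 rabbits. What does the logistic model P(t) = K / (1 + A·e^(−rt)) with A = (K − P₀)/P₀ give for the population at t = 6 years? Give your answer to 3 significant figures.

≈ 1,460 rabbits

A = (6570 − 849)/849 = 6.73852
P(6) = 6570 / (1 + 6.73852·e^(−0.1089·6)) = 6570 / (1 + 6.73852·0.520274)
= 6570 / 4.50587 ≈ 1458.1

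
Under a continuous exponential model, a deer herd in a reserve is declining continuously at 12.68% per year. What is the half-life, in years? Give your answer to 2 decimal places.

half-life ≈ 5.47 years

half-life = ln(2) / |r| = 0.69315 / 0.1268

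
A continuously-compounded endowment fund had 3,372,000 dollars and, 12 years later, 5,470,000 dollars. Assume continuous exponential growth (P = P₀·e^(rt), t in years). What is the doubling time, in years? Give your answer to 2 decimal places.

doubling time ≈ 17.19 years

r = ln(5470000/3372000) / 12 = ln(1.62218) / 12 ≈ 0.040314 per year
doubling time = ln 2 / |r| = 0.69315 / 0.040314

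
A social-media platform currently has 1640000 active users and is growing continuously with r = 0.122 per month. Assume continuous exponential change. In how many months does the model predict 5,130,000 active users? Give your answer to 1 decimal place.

5130000 = 1640000 · e^(0.122·t)
t = ln(5130000/1640000) / 0.122 = ln(3.12805) / 0.122 = 1.14041 / 0.122

t ≈ 9.3 months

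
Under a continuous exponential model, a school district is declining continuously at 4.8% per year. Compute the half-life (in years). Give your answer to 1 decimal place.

half-life ≈ 14.4 years

half-life = ln(2) / |r| = 0.69315 / 0.048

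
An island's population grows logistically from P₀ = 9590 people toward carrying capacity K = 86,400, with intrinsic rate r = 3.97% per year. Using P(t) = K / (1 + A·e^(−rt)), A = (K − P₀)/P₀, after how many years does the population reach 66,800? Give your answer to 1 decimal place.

A = (86400 − 9590)/9590 = 8.00938
66800 = 86400/(1 + 8.00938·e^(−0.0397t)) → 1 + 8.00938·e^(−0.0397t) = 1.29341
e^(−0.0397t) = 0.036634 → t = ln(27.29729)/0.0397 = 3.30679/0.0397

t ≈ 83.3 years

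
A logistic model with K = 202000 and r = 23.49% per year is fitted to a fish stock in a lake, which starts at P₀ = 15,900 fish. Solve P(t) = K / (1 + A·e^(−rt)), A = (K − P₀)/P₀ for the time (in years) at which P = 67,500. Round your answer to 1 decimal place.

A = (202000 − 15900)/15900 = 11.7044
67500 = 202000/(1 + 11.7044·e^(−0.2349t)) → 1 + 11.7044·e^(−0.2349t) = 2.99259
e^(−0.2349t) = 0.170243 → t = ln(5.87396)/0.2349 = 1.77053/0.2349

t ≈ 7.5 years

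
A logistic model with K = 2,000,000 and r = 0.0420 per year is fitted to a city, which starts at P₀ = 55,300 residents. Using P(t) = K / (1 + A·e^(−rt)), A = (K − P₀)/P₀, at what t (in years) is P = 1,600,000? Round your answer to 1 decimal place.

A = (2000000 − 55300)/55300 = 35.16637
1600000 = 2000000/(1 + 35.16637·e^(−0.042t)) → 1 + 35.16637·e^(−0.042t) = 1.25
e^(−0.042t) = 0.007109 → t = ln(140.66546)/0.042 = 4.94638/0.042

t ≈ 117.8 years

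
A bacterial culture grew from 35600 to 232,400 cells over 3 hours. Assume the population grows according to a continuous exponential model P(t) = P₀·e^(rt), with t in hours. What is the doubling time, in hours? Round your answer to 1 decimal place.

doubling time ≈ 1.1 hours

r = ln(232400/35600) / 3 = ln(6.52809) / 3 ≈ 0.625371 per hour
doubling time = ln 2 / |r| = 0.69315 / 0.625371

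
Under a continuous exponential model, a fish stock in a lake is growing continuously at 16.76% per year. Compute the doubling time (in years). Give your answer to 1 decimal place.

doubling time ≈ 4.1 years

doubling time = ln(2) / |r| = 0.69315 / 0.1676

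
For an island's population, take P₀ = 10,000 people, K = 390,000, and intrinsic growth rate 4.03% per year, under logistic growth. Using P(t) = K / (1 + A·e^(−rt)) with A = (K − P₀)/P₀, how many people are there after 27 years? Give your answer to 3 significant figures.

≈ 28,300 people

A = (390000 − 10000)/10000 = 38
P(27) = 390000 / (1 + 38·e^(−0.0403·27)) = 390000 / (1 + 38·0.336856)
= 390000 / 13.80052 ≈ 28259.8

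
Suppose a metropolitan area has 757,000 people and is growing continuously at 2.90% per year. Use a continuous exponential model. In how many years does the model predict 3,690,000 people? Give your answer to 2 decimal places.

t ≈ 54.62 years

3690000 = 757000 · e^(0.029·t)
t = ln(3690000/757000) / 0.029 = ln(4.8745) / 0.029 = 1.58402 / 0.029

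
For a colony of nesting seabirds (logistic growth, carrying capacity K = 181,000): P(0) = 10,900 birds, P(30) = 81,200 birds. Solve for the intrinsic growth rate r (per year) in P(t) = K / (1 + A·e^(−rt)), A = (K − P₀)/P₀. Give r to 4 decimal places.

A = (181000 − 10900)/10900 = 15.6055
81200 = 181000/(1 + 15.6055·e^(−r·30)) → e^(−30r) = (2.22906 − 1)/15.6055 = 0.078758
r = −ln(0.078758)/30 = 2.54137/30

r ≈ 0.0847 per year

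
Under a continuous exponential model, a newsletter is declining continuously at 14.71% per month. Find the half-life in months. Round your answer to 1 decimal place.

half-life = ln(2) / |r| = 0.69315 / 0.1471

half-life ≈ 4.7 months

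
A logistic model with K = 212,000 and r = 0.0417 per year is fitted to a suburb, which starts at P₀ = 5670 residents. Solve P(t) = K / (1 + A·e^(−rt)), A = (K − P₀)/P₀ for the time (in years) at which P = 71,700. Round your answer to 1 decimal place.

t ≈ 70.1 years

A = (212000 − 5670)/5670 = 36.38977
71700 = 212000/(1 + 36.38977·e^(−0.0417t)) → 1 + 36.38977·e^(−0.0417t) = 2.95676
e^(−0.0417t) = 0.053772 → t = ln(18.59691)/0.0417 = 2.923/0.0417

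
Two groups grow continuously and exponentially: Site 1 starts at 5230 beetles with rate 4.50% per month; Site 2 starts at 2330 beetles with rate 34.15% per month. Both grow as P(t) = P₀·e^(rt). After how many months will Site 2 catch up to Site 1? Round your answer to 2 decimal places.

5230·e^(0.045t) = 2330·e^(0.3415t)
5230/2330 = e^((0.3415 − 0.045)t) → ln(2.24464) = 0.2965·t
t = 0.80854 / 0.2965

t ≈ 2.73 months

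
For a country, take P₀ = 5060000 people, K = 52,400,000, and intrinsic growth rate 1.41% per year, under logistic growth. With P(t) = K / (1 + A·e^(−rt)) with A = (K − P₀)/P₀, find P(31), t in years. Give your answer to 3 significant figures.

A = (52400000 − 5060000)/5060000 = 9.35573
P(31) = 52400000 / (1 + 9.35573·e^(−0.0141·31)) = 52400000 / (1 + 9.35573·0.645907)
= 52400000 / 7.04293 ≈ 7440084.49

≈ 7,440,000 people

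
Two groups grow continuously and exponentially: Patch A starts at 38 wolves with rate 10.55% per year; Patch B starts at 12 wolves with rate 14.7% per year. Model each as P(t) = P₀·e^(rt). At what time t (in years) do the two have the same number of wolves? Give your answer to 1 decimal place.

38·e^(0.1055t) = 12·e^(0.147t)
38/12 = e^((0.147 − 0.1055)t) → ln(3.16667) = 0.0415·t
t = 1.15268 / 0.0415

t ≈ 27.8 years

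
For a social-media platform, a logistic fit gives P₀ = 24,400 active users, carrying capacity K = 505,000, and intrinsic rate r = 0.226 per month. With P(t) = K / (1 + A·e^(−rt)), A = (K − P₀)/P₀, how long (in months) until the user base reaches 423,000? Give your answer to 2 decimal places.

t ≈ 20.45 months

A = (505000 − 24400)/24400 = 19.69672
423000 = 505000/(1 + 19.69672·e^(−0.226t)) → 1 + 19.69672·e^(−0.226t) = 1.19385
e^(−0.226t) = 0.009842 → t = ln(101.60626)/0.226 = 4.62111/0.226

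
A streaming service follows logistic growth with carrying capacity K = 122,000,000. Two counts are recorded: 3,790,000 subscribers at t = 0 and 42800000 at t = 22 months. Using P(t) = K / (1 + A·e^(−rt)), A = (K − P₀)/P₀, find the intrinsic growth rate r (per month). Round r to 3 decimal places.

A = (122000000 − 3790000)/3790000 = 31.18997
42800000 = 122000000/(1 + 31.18997·e^(−r·22)) → e^(−22r) = (2.85047 − 1)/31.18997 = 0.059329
r = −ln(0.059329)/22 = 2.82466/22

r ≈ 0.128 per month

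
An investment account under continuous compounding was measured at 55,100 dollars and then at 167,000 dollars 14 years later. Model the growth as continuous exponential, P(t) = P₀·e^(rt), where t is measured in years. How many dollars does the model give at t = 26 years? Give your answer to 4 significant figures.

r = ln(167000/55100) / 14 ≈ 0.079203 per year
P(26) = 55100 · e^(0.079203·26) = 55100 · 7.84034 ≈ 432002.6

≈ 432,000 dollars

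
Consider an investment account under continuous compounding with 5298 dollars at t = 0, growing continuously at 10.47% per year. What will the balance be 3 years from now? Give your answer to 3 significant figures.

P(3) = 5298 · e^(0.1047·3) = 5298 · e^(0.3141)
= 5298 · 1.36903 ≈ 7253.1

≈ 7,250 dollars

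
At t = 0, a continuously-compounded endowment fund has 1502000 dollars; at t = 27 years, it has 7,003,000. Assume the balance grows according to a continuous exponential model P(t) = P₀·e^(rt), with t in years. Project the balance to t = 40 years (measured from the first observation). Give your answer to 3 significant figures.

r = ln(7003000/1502000) / 27 ≈ 0.05702 per year
P(40) = 1502000 · e^(0.05702·40) = 1502000 · 9.78452 ≈ 14696349.75

≈ 14,700,000 dollars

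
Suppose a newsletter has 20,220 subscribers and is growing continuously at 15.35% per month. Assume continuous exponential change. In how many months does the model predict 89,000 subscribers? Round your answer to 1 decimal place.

89000 = 20220 · e^(0.1535·t)
t = ln(89000/20220) / 0.1535 = ln(4.40158) / 0.1535 = 1.48196 / 0.1535

t ≈ 9.7 months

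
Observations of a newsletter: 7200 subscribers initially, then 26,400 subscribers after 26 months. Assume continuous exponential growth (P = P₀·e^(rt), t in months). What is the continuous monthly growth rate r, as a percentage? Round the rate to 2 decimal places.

r ≈ 5.00% per month

26400 = 7200 · e^(r·26)
e^(26r) = 26400/7200 = 3.66667
r = ln(3.66667) / 26 = 1.29928 / 26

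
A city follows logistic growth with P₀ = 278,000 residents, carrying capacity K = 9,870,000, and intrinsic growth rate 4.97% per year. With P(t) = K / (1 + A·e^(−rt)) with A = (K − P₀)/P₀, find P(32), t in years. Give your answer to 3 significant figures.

A = (9870000 − 278000)/278000 = 34.5036
P(32) = 9870000 / (1 + 34.5036·e^(−0.0497·32)) = 9870000 / (1 + 34.5036·0.203844)
= 9870000 / 8.03335 ≈ 1228627.66

≈ 1,230,000 residents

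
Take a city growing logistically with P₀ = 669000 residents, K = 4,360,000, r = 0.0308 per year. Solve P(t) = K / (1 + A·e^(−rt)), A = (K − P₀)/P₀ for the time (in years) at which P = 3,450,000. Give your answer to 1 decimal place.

t ≈ 98.7 years

A = (4360000 − 669000)/669000 = 5.51719
3450000 = 4360000/(1 + 5.51719·e^(−0.0308t)) → 1 + 5.51719·e^(−0.0308t) = 1.26377
e^(−0.0308t) = 0.047808 → t = ln(20.91682)/0.0308 = 3.04055/0.0308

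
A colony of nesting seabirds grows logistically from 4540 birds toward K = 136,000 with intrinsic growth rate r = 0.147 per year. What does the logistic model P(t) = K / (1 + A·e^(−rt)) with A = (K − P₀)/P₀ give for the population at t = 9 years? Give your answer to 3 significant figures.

≈ 15,600 birds

A = (136000 − 4540)/4540 = 28.95595
P(9) = 136000 / (1 + 28.95595·e^(−0.147·9)) = 136000 / (1 + 28.95595·0.266335)
= 136000 / 8.71198 ≈ 15610.68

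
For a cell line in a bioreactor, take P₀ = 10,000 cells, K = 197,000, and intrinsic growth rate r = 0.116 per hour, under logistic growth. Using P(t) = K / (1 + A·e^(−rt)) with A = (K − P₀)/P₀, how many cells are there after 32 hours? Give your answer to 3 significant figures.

≈ 135,000 cells

A = (197000 − 10000)/10000 = 18.7
P(32) = 197000 / (1 + 18.7·e^(−0.116·32)) = 197000 / (1 + 18.7·0.024429)
= 197000 / 1.45682 ≈ 135226.49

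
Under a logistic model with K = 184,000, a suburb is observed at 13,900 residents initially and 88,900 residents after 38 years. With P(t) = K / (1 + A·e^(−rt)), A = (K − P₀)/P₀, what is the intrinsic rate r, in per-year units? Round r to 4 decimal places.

A = (184000 − 13900)/13900 = 12.23741
88900 = 184000/(1 + 12.23741·e^(−r·38)) → e^(−38r) = (2.06974 − 1)/12.23741 = 0.087416
r = −ln(0.087416)/38 = 2.43708/38

r ≈ 0.0641 per year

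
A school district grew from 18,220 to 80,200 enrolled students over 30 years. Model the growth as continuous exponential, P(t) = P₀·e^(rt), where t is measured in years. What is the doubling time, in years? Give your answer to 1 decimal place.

doubling time ≈ 14.0 years

r = ln(80200/18220) / 30 = ln(4.40176) / 30 ≈ 0.0494 per year
doubling time = ln 2 / |r| = 0.69315 / 0.0494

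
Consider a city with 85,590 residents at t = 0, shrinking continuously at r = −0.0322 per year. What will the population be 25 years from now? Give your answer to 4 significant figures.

≈ 38,270 residents

P(25) = 85590 · e^(-0.0322·25) = 85590 · e^(-0.805)
= 85590 · 0.44709 ≈ 38266.26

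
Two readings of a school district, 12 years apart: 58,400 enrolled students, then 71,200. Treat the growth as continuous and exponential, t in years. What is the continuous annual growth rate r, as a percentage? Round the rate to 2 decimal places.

71200 = 58400 · e^(r·12)
e^(12r) = 71200/58400 = 1.21918
r = ln(1.21918) / 12 = 0.19818 / 12

r ≈ 1.65% per year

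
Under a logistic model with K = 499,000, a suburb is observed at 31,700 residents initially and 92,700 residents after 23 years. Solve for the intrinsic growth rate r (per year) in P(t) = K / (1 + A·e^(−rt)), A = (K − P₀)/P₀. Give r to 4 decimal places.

A = (499000 − 31700)/31700 = 14.74132
92700 = 499000/(1 + 14.74132·e^(−r·23)) → e^(−23r) = (5.38296 − 1)/14.74132 = 0.297324
r = −ln(0.297324)/23 = 1.21293/23

r ≈ 0.0527 per year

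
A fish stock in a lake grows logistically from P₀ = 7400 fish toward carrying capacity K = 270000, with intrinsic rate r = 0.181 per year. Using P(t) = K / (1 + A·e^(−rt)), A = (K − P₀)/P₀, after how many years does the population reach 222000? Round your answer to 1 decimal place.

A = (270000 − 7400)/7400 = 35.48649
222000 = 270000/(1 + 35.48649·e^(−0.181t)) → 1 + 35.48649·e^(−0.181t) = 1.21622
e^(−0.181t) = 0.006093 → t = ln(164.125)/0.181 = 5.10063/0.181

t ≈ 28.2 years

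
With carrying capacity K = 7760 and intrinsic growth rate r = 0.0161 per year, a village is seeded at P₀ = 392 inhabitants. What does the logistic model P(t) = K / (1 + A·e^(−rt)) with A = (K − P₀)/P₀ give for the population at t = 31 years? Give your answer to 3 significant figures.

A = (7760 − 392)/392 = 18.79592
P(31) = 7760 / (1 + 18.79592·e^(−0.0161·31)) = 7760 / (1 + 18.79592·0.607077)
= 7760 / 12.41057 ≈ 625.27

≈ 625 inhabitants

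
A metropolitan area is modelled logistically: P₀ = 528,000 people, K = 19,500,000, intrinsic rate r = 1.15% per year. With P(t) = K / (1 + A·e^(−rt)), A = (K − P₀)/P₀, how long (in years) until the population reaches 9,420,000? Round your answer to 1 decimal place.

t ≈ 305.6 years

A = (19500000 − 528000)/528000 = 35.93182
9420000 = 19500000/(1 + 35.93182·e^(−0.0115t)) → 1 + 35.93182·e^(−0.0115t) = 2.07006
e^(−0.0115t) = 0.02978 → t = ln(33.57914)/0.0115 = 3.51391/0.0115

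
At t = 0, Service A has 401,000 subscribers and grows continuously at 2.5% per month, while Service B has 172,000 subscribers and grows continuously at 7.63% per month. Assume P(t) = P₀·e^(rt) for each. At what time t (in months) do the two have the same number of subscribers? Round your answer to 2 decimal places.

t ≈ 16.50 months

401000·e^(0.025t) = 172000·e^(0.0763t)
401000/172000 = e^((0.0763 − 0.025)t) → ln(2.3314) = 0.0513·t
t = 0.84647 / 0.0513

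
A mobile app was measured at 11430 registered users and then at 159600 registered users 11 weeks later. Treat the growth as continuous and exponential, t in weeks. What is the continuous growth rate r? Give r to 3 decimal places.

r ≈ 0.240 per week

159600 = 11430 · e^(r·11)
e^(11r) = 159600/11430 = 13.96325
r = ln(13.96325) / 11 = 2.63643 / 11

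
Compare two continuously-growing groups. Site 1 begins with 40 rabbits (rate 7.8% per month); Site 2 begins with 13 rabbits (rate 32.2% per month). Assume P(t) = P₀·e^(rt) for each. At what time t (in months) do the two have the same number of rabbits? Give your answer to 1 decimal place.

t ≈ 4.6 months

40·e^(0.078t) = 13·e^(0.322t)
40/13 = e^((0.322 − 0.078)t) → ln(3.07692) = 0.244·t
t = 1.12393 / 0.244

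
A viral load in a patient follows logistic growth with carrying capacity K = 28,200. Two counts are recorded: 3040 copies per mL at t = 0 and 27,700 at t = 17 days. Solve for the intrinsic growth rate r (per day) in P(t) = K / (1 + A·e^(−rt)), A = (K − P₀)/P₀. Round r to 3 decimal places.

A = (28200 − 3040)/3040 = 8.27632
27700 = 28200/(1 + 8.27632·e^(−r·17)) → e^(−17r) = (1.01805 − 1)/8.27632 = 0.002181
r = −ln(0.002181)/17 = 6.12798/17

r ≈ 0.360 per day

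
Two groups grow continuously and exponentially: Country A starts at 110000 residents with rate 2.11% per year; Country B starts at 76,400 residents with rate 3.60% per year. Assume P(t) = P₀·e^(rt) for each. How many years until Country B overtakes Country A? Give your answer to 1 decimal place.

110000·e^(0.0211t) = 76400·e^(0.036t)
110000/76400 = e^((0.036 − 0.0211)t) → ln(1.43979) = 0.0149·t
t = 0.3645 / 0.0149

t ≈ 24.5 years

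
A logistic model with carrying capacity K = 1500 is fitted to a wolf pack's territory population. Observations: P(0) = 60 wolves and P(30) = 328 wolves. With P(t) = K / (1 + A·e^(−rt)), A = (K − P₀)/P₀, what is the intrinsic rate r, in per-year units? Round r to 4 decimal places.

A = (1500 − 60)/60 = 24
328 = 1500/(1 + 24·e^(−r·30)) → e^(−30r) = (4.57317 − 1)/24 = 0.148882
r = −ln(0.148882)/30 = 1.9046/30

r ≈ 0.0635 per year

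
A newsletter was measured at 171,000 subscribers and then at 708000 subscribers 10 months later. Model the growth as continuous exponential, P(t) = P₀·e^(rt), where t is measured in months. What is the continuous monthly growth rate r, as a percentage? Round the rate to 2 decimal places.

708000 = 171000 · e^(r·10)
e^(10r) = 708000/171000 = 4.14035
r = ln(4.14035) / 10 = 1.42078 / 10

r ≈ 14.21% per month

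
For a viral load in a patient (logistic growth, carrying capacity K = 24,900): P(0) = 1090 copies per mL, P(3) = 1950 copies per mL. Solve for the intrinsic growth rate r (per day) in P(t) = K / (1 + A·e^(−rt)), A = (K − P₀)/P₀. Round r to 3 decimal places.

r ≈ 0.206 per day

A = (24900 − 1090)/1090 = 21.84404
1950 = 24900/(1 + 21.84404·e^(−r·3)) → e^(−3r) = (12.76923 − 1)/21.84404 = 0.538785
r = −ln(0.538785)/3 = 0.61844/3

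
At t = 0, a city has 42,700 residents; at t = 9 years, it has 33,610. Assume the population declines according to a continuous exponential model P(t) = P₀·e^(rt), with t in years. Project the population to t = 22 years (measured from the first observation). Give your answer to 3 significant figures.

r = ln(33610/42700) / 9 ≈ -0.026597 per year
P(22) = 42700 · e^(-0.026597·22) = 42700 · 0.55703 ≈ 23785.1

≈ 23,800 residents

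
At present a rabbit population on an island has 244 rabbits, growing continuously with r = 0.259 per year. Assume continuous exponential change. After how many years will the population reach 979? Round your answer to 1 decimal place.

t ≈ 5.4 years

979 = 244 · e^(0.259·t)
t = ln(979/244) / 0.259 = ln(4.0123) / 0.259 = 1.38936 / 0.259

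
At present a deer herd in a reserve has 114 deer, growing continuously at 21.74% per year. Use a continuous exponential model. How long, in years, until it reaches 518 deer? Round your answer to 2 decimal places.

t ≈ 6.96 years

518 = 114 · e^(0.2174·t)
t = ln(518/114) / 0.2174 = ln(4.54386) / 0.2174 = 1.51378 / 0.2174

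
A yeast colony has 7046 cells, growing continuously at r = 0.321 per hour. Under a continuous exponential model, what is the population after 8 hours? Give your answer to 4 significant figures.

P(8) = 7046 · e^(0.321·8) = 7046 · e^(2.568)
= 7046 · 13.03972 ≈ 91877.86

≈ 91,880 cells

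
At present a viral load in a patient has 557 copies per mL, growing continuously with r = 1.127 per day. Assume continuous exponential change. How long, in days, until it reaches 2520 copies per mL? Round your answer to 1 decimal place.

t ≈ 1.3 days

2520 = 557 · e^(1.127·t)
t = ln(2520/557) / 1.127 = ln(4.52424) / 1.127 = 1.50945 / 1.127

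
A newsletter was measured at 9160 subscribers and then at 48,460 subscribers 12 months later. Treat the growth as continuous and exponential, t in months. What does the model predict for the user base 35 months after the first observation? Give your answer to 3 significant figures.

≈ 1,180,000 subscribers

r = ln(48460/9160) / 12 ≈ 0.138824 per month
P(35) = 9160 · e^(0.138824·35) = 9160 · 128.87633 ≈ 1180507.15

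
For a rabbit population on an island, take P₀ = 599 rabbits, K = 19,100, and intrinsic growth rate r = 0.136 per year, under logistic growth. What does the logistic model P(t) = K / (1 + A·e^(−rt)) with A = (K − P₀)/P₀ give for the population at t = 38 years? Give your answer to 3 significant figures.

≈ 16,200 rabbits

A = (19100 − 599)/599 = 30.88648
P(38) = 19100 / (1 + 30.88648·e^(−0.136·38)) = 19100 / (1 + 30.88648·0.005696)
= 19100 / 1.17593 ≈ 16242.49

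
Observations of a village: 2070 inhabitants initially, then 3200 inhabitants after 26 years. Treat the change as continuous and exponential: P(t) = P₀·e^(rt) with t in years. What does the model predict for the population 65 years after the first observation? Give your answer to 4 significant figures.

r = ln(3200/2070) / 26 ≈ 0.016754 per year
P(65) = 2070 · e^(0.016754·65) = 2070 · 2.97132 ≈ 6150.63

≈ 6,151 inhabitants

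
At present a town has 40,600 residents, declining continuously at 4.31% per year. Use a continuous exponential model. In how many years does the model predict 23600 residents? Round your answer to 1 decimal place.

23600 = 40600 · e^(-0.0431·t)
t = ln(23600/40600) / -0.0431 = ln(0.58128) / -0.0431 = -0.54252 / -0.0431

t ≈ 12.6 years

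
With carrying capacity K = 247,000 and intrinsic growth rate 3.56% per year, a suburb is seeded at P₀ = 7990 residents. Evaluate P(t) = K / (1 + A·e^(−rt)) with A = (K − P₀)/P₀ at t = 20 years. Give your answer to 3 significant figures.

≈ 15,800 residents

A = (247000 − 7990)/7990 = 29.91364
P(20) = 247000 / (1 + 29.91364·e^(−0.0356·20)) = 247000 / (1 + 29.91364·0.490662)
= 247000 / 15.67748 ≈ 15755.08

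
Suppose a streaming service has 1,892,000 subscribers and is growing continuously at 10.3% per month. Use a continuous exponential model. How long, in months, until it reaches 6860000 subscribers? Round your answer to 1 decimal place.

t ≈ 12.5 months

6860000 = 1892000 · e^(0.103·t)
t = ln(6860000/1892000) / 0.103 = ln(3.62579) / 0.103 = 1.28807 / 0.103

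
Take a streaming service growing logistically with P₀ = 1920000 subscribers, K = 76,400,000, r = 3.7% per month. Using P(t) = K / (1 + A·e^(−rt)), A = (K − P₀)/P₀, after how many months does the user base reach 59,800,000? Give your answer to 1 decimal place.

A = (76400000 − 1920000)/1920000 = 38.79167
59800000 = 76400000/(1 + 38.79167·e^(−0.037t)) → 1 + 38.79167·e^(−0.037t) = 1.27759
e^(−0.037t) = 0.007156 → t = ln(139.74347)/0.037 = 4.93981/0.037

t ≈ 133.5 months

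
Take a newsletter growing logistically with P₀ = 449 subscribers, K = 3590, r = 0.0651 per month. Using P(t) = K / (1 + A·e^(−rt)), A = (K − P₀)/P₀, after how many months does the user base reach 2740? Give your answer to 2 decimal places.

A = (3590 − 449)/449 = 6.99555
2740 = 3590/(1 + 6.99555·e^(−0.0651t)) → 1 + 6.99555·e^(−0.0651t) = 1.31022
e^(−0.0651t) = 0.044345 → t = ln(22.55035)/0.0651 = 3.11575/0.0651

t ≈ 47.86 months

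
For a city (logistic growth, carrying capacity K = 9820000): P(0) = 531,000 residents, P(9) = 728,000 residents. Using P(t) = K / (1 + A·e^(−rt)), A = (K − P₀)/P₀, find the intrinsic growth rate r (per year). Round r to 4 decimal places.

r ≈ 0.0374 per year

A = (9820000 − 531000)/531000 = 17.49341
728000 = 9820000/(1 + 17.49341·e^(−r·9)) → e^(−9r) = (13.48901 − 1)/17.49341 = 0.713927
r = −ln(0.713927)/9 = 0.33698/9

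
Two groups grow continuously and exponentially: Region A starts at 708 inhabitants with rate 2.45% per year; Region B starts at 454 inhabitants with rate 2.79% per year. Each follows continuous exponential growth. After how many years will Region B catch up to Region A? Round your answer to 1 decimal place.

t ≈ 130.7 years

708·e^(0.0245t) = 454·e^(0.0279t)
708/454 = e^((0.0279 − 0.0245)t) → ln(1.55947) = 0.0034·t
t = 0.44435 / 0.0034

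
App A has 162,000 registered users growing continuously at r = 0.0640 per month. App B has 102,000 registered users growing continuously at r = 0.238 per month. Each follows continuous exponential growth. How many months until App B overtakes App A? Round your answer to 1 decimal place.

162000·e^(0.064t) = 102000·e^(0.238t)
162000/102000 = e^((0.238 − 0.064)t) → ln(1.58824) = 0.174·t
t = 0.46262 / 0.174

t ≈ 2.7 months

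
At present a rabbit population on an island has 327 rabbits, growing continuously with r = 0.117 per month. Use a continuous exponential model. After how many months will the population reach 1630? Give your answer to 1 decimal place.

t ≈ 13.7 months

1630 = 327 · e^(0.117·t)
t = ln(1630/327) / 0.117 = ln(4.98471) / 0.117 = 1.60638 / 0.117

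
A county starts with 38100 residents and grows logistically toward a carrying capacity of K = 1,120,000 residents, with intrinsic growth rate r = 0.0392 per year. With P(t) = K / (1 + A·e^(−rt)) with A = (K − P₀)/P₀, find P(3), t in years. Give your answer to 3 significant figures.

A = (1120000 − 38100)/38100 = 28.39633
P(3) = 1120000 / (1 + 28.39633·e^(−0.0392·3)) = 1120000 / (1 + 28.39633·0.889052)
= 1120000 / 26.2458 ≈ 42673.5

≈ 42,700 residents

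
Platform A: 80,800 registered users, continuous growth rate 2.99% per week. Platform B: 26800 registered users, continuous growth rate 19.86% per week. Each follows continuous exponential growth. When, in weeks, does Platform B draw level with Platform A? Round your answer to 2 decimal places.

t ≈ 6.54 weeks

80800·e^(0.0299t) = 26800·e^(0.1986t)
80800/26800 = e^((0.1986 − 0.0299)t) → ln(3.01493) = 0.1687·t
t = 1.10358 / 0.1687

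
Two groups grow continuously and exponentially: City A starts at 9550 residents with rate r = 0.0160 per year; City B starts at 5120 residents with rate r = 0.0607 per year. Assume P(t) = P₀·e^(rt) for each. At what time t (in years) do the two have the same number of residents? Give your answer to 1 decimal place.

9550·e^(0.016t) = 5120·e^(0.0607t)
9550/5120 = e^((0.0607 − 0.016)t) → ln(1.86523) = 0.0447·t
t = 0.62339 / 0.0447

t ≈ 13.9 years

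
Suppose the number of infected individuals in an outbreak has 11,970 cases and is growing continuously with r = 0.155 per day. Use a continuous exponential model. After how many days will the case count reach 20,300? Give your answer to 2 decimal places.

t ≈ 3.41 days

20300 = 11970 · e^(0.155·t)
t = ln(20300/11970) / 0.155 = ln(1.69591) / 0.155 = 0.52822 / 0.155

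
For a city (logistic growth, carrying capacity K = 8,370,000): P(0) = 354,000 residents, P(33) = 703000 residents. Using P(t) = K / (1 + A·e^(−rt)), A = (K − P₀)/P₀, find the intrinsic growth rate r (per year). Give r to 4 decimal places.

A = (8370000 − 354000)/354000 = 22.64407
703000 = 8370000/(1 + 22.64407·e^(−r·33)) → e^(−33r) = (11.90612 − 1)/22.64407 = 0.481632
r = −ln(0.481632)/33 = 0.73057/33

r ≈ 0.0221 per year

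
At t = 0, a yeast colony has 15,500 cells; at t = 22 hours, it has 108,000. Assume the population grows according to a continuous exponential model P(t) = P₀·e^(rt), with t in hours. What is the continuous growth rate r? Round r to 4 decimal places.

r ≈ 0.0882 per hour

108000 = 15500 · e^(r·22)
e^(22r) = 108000/15500 = 6.96774
r = ln(6.96774) / 22 = 1.94129 / 22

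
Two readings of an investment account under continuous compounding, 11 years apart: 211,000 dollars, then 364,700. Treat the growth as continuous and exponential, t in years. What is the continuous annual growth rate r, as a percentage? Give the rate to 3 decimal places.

364700 = 211000 · e^(r·11)
e^(11r) = 364700/211000 = 1.72844
r = ln(1.72844) / 11 = 0.54722 / 11

r ≈ 4.975% per year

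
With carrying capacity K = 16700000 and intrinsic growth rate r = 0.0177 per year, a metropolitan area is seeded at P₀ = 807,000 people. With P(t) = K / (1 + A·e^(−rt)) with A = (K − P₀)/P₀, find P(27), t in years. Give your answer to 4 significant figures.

A = (16700000 − 807000)/807000 = 19.69393
P(27) = 16700000 / (1 + 19.69393·e^(−0.0177·27)) = 16700000 / (1 + 19.69393·0.620084)
= 16700000 / 13.21189 ≈ 1264012.59

≈ 1,264,000 people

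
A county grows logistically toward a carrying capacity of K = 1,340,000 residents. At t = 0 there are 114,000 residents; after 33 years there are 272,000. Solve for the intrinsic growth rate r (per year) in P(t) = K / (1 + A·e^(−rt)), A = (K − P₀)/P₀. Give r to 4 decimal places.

A = (1340000 − 114000)/114000 = 10.75439
272000 = 1340000/(1 + 10.75439·e^(−r·33)) → e^(−33r) = (4.92647 − 1)/10.75439 = 0.365104
r = −ln(0.365104)/33 = 1.00757/33

r ≈ 0.0305 per year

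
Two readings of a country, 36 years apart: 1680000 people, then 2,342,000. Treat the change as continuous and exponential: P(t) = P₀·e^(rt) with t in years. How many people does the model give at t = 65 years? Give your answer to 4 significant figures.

r = ln(2342000/1680000) / 36 ≈ 0.009228 per year
P(65) = 1680000 · e^(0.009228·65) = 1680000 · 1.8218 ≈ 3060627.81

≈ 3,061,000 people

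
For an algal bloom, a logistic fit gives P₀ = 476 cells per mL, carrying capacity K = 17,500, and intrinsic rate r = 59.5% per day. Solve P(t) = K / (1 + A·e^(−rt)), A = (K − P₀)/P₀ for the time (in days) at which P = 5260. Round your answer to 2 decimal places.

t ≈ 4.59 days

A = (17500 − 476)/476 = 35.76471
5260 = 17500/(1 + 35.76471·e^(−0.595t)) → 1 + 35.76471·e^(−0.595t) = 3.327
e^(−0.595t) = 0.065064 → t = ln(15.36947)/0.595 = 2.73238/0.595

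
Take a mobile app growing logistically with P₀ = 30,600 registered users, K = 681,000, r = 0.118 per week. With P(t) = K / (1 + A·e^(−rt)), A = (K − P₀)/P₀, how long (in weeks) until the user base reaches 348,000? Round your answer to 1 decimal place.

t ≈ 26.3 weeks

A = (681000 − 30600)/30600 = 21.2549
348000 = 681000/(1 + 21.2549·e^(−0.118t)) → 1 + 21.2549·e^(−0.118t) = 1.9569
e^(−0.118t) = 0.04502 → t = ln(22.21233)/0.118 = 3.10065/0.118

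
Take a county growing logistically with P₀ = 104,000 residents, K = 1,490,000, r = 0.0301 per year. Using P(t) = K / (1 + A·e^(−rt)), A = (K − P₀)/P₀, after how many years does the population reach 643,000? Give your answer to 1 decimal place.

t ≈ 76.9 years

A = (1490000 − 104000)/104000 = 13.32692
643000 = 1490000/(1 + 13.32692·e^(−0.0301t)) → 1 + 13.32692·e^(−0.0301t) = 2.31726
e^(−0.0301t) = 0.098842 → t = ln(10.11713)/0.0301 = 2.31423/0.0301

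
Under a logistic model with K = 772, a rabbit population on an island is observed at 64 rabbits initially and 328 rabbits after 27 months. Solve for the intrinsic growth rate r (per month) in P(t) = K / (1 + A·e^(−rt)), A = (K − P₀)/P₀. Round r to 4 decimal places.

r ≈ 0.0778 per month

A = (772 − 64)/64 = 11.0625
328 = 772/(1 + 11.0625·e^(−r·27)) → e^(−27r) = (2.35366 − 1)/11.0625 = 0.122365
r = −ln(0.122365)/27 = 2.10075/27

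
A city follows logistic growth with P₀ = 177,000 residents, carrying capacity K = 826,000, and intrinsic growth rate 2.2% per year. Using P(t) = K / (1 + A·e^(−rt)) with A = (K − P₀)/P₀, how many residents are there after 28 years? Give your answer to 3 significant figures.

≈ 277,000 residents

A = (826000 − 177000)/177000 = 3.66667
P(28) = 826000 / (1 + 3.66667·e^(−0.022·28)) = 826000 / (1 + 3.66667·0.540101)
= 826000 / 2.98037 ≈ 277146.93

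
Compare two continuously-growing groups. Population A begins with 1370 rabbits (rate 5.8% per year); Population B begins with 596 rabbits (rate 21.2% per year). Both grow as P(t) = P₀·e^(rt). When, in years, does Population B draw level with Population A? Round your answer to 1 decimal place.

1370·e^(0.058t) = 596·e^(0.212t)
1370/596 = e^((0.212 − 0.058)t) → ln(2.29866) = 0.154·t
t = 0.83233 / 0.154

t ≈ 5.4 years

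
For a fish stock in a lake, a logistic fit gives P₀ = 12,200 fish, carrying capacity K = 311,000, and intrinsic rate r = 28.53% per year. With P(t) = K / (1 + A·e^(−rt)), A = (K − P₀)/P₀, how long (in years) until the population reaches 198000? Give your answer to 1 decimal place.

A = (311000 − 12200)/12200 = 24.4918
198000 = 311000/(1 + 24.4918·e^(−0.2853t)) → 1 + 24.4918·e^(−0.2853t) = 1.57071
e^(−0.2853t) = 0.023302 → t = ln(42.91484)/0.2853 = 3.75922/0.2853

t ≈ 13.2 years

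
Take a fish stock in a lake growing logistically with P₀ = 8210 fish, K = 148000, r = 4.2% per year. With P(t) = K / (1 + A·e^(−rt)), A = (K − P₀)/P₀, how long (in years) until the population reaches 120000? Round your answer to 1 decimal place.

t ≈ 102.1 years

A = (148000 − 8210)/8210 = 17.0268
120000 = 148000/(1 + 17.0268·e^(−0.042t)) → 1 + 17.0268·e^(−0.042t) = 1.23333
e^(−0.042t) = 0.013704 → t = ln(72.97199)/0.042 = 4.29008/0.042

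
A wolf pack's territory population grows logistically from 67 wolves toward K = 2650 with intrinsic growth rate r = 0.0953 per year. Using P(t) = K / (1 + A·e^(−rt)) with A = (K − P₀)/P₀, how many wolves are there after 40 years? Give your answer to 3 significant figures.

≈ 1,430 wolves

A = (2650 − 67)/67 = 38.55224
P(40) = 2650 / (1 + 38.55224·e^(−0.0953·40)) = 2650 / (1 + 38.55224·0.022104)
= 2650 / 1.85216 ≈ 1430.77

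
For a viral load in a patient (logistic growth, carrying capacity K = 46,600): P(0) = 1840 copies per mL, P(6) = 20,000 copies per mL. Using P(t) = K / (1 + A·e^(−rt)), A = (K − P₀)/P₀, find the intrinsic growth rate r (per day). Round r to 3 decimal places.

A = (46600 − 1840)/1840 = 24.32609
20000 = 46600/(1 + 24.32609·e^(−r·6)) → e^(−6r) = (2.33 − 1)/24.32609 = 0.054674
r = −ln(0.054674)/6 = 2.90637/6

r ≈ 0.484 per day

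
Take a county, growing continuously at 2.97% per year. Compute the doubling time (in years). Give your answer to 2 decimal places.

doubling time = ln(2) / |r| = 0.69315 / 0.0297

doubling time ≈ 23.34 years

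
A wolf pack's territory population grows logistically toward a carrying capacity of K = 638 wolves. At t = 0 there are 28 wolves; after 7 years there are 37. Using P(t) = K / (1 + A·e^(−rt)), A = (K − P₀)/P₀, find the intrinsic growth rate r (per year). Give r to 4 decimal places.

r ≈ 0.0419 per year

A = (638 − 28)/28 = 21.78571
37 = 638/(1 + 21.78571·e^(−r·7)) → e^(−7r) = (17.24324 − 1)/21.78571 = 0.745591
r = −ln(0.745591)/7 = 0.29358/7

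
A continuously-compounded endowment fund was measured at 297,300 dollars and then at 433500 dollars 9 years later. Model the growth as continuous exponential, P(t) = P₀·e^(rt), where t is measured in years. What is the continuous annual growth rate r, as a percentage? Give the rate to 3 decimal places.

433500 = 297300 · e^(r·9)
e^(9r) = 433500/297300 = 1.45812
r = ln(1.45812) / 9 = 0.37715 / 9

r ≈ 4.191% per year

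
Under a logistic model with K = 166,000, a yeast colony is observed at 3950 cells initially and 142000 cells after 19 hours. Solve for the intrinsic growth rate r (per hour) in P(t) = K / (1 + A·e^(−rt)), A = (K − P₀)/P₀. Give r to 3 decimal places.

r ≈ 0.289 per hour

A = (166000 − 3950)/3950 = 41.02532
142000 = 166000/(1 + 41.02532·e^(−r·19)) → e^(−19r) = (1.16901 − 1)/41.02532 = 0.00412
r = −ln(0.00412)/19 = 5.49196/19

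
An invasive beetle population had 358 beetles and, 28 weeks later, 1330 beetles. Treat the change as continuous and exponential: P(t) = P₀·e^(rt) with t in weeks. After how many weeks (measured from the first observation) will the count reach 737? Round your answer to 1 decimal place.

r = ln(1330/358) / 28 ≈ 0.046871 per week
t = ln(737/358) / r = 0.72205 / 0.046871 ≈ 15.405

t ≈ 15.4 weeks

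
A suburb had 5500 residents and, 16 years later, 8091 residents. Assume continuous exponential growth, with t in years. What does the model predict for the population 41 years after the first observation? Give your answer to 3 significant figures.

≈ 14,800 residents

r = ln(8091/5500) / 16 ≈ 0.024125 per year
P(41) = 5500 · e^(0.024125·41) = 5500 · 2.68891 ≈ 14789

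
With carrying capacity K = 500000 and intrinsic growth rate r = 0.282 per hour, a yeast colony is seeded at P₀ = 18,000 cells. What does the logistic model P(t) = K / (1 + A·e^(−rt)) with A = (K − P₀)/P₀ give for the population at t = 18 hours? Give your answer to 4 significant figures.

≈ 428,400 cells

A = (500000 − 18000)/18000 = 26.77778
P(18) = 500000 / (1 + 26.77778·e^(−0.282·18)) = 500000 / (1 + 26.77778·0.006245)
= 500000 / 1.16722 ≈ 428367.2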